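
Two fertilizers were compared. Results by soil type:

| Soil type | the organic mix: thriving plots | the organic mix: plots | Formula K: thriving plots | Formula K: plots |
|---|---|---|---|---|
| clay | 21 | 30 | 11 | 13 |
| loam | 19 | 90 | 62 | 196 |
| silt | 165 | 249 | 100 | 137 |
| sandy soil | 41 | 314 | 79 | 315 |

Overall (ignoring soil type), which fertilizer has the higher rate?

Formula K

Clay: the organic mix 21/30 = 70.0%, Formula K 11/13 = 84.6% → Formula K
Loam: the organic mix 19/90 = 21.1%, Formula K 62/196 = 31.6% → Formula K
Silt: the organic mix 165/249 = 66.3%, Formula K 100/137 = 73.0% → Formula K
Sandy soil: the organic mix 41/314 = 13.1%, Formula K 79/315 = 25.1% → Formula K
Overall: the organic mix 246/683 = 36.0%, Formula K 252/661 = 38.1% → Formula K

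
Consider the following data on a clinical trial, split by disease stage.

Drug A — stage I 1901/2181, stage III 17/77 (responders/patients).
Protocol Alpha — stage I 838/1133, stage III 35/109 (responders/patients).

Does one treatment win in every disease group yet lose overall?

Stage I: Drug A 1901/2181 = 87.2%, Protocol Alpha 838/1133 = 74.0% → Drug A
Stage III: Drug A 17/77 = 22.1%, Protocol Alpha 35/109 = 32.1% → Protocol Alpha
Overall: Drug A 1918/2258 = 84.9%, Protocol Alpha 873/1242 = 70.3% → Drug A
Neither sweeps: Drug A wins 1 of 2 groups, Protocol Alpha wins 1. Drug A wins overall but not every group — no Simpson reversal.

No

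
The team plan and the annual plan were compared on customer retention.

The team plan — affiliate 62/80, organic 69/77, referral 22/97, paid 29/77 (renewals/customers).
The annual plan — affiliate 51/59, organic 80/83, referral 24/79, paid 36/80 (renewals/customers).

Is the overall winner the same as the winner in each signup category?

Yes

Affiliate: the team plan 62/80 = 77.5%, the annual plan 51/59 = 86.4% → the annual plan
Organic: the team plan 69/77 = 89.6%, the annual plan 80/83 = 96.4% → the annual plan
Referral: the team plan 22/97 = 22.7%, the annual plan 24/79 = 30.4% → the annual plan
Paid: the team plan 29/77 = 37.7%, the annual plan 36/80 = 45.0% → the annual plan
Overall: the team plan 182/331 = 55.0%, the annual plan 191/301 = 63.5% → the annual plan
The annual plan wins overall and in every signup group — no reversal.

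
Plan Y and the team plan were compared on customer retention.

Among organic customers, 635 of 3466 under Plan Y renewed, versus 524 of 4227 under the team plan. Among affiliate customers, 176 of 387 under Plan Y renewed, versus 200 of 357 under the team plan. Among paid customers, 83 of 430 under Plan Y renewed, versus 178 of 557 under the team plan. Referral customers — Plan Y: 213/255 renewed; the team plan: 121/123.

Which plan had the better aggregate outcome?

Organic: Plan Y 635/3466 = 18.3%, the team plan 524/4227 = 12.4% → Plan Y
Affiliate: Plan Y 176/387 = 45.5%, the team plan 200/357 = 56.0% → the team plan
Paid: Plan Y 83/430 = 19.3%, the team plan 178/557 = 32.0% → the team plan
Referral: Plan Y 213/255 = 83.5%, the team plan 121/123 = 98.4% → the team plan
Overall: Plan Y 1107/4538 = 24.4%, the team plan 1023/5264 = 19.4% → Plan Y
(Neither sweeps every signup group, but Plan Y has the higher pooled rate.)

Plan Y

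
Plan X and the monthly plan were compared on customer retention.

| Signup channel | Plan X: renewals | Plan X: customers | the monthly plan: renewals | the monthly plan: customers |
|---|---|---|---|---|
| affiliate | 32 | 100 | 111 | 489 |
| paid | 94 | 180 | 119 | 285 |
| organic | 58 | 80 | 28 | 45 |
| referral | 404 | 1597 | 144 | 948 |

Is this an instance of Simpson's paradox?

No

Affiliate: Plan X 32/100 = 32.0%, the monthly plan 111/489 = 22.7% → Plan X
Paid: Plan X 94/180 = 52.2%, the monthly plan 119/285 = 41.8% → Plan X
Organic: Plan X 58/80 = 72.5%, the monthly plan 28/45 = 62.2% → Plan X
Referral: Plan X 404/1597 = 25.3%, the monthly plan 144/948 = 15.2% → Plan X
Overall: Plan X 588/1957 = 30.0%, the monthly plan 402/1767 = 22.8% → Plan X
Plan X wins overall and in every signup group — no reversal.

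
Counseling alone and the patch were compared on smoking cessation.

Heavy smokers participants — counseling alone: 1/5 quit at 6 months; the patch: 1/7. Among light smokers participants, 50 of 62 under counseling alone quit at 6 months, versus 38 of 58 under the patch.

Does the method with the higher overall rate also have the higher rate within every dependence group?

Yes

Heavy smokers: counseling alone 1/5 = 20.0%, the patch 1/7 = 14.3% → counseling alone
Light smokers: counseling alone 50/62 = 80.6%, the patch 38/58 = 65.5% → counseling alone
Overall: counseling alone 51/67 = 76.1%, the patch 39/65 = 60.0% → counseling alone
Counseling alone wins overall and in every dependence group — no reversal.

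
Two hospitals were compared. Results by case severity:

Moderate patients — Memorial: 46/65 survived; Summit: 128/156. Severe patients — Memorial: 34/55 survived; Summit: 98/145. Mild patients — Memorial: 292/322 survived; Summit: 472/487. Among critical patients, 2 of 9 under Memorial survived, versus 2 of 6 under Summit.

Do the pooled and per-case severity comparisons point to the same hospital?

Yes

Moderate: Memorial 46/65 = 70.8%, Summit 128/156 = 82.1% → Summit
Severe: Memorial 34/55 = 61.8%, Summit 98/145 = 67.6% → Summit
Mild: Memorial 292/322 = 90.7%, Summit 472/487 = 96.9% → Summit
Critical: Memorial 2/9 = 22.2%, Summit 2/6 = 33.3% → Summit
Overall: Memorial 374/451 = 82.9%, Summit 700/794 = 88.2% → Summit
Summit wins overall and in every case group — no reversal.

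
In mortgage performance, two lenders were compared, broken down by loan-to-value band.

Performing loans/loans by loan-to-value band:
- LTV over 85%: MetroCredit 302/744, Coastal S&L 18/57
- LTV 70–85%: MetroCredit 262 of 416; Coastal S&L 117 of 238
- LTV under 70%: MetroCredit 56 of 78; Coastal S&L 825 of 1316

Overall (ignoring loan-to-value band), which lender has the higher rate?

LTV over 85%: MetroCredit 302/744 = 40.6%, Coastal S&L 18/57 = 31.6% → MetroCredit
LTV 70–85%: MetroCredit 262/416 = 63.0%, Coastal S&L 117/238 = 49.2% → MetroCredit
LTV under 70%: MetroCredit 56/78 = 71.8%, Coastal S&L 825/1316 = 62.7% → MetroCredit
Overall: MetroCredit 620/1238 = 50.1%, Coastal S&L 960/1611 = 59.6% → Coastal S&L
(MetroCredit wins every loan-to-value group but Coastal S&L wins overall — MetroCredit's loans skew toward the low-rate LTV over 85% group.)

Coastal S&L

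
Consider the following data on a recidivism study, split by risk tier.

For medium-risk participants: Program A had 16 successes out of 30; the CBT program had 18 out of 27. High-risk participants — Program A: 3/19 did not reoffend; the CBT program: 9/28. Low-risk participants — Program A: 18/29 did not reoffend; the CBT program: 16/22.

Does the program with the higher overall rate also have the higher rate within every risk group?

Medium-risk: Program A 16/30 = 53.3%, the CBT program 18/27 = 66.7% → the CBT program
High-risk: Program A 3/19 = 15.8%, the CBT program 9/28 = 32.1% → the CBT program
Low-risk: Program A 18/29 = 62.1%, the CBT program 16/22 = 72.7% → the CBT program
Overall: Program A 37/78 = 47.4%, the CBT program 43/77 = 55.8% → the CBT program
The CBT program wins overall and in every risk group — no reversal.

Yes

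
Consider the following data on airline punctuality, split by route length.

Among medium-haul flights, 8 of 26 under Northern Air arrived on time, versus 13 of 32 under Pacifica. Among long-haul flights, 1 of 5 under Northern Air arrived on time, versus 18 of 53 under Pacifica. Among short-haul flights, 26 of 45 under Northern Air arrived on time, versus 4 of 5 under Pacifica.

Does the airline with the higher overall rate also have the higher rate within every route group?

Medium-haul: Northern Air 8/26 = 30.8%, Pacifica 13/32 = 40.6% → Pacifica
Long-haul: Northern Air 1/5 = 20.0%, Pacifica 18/53 = 34.0% → Pacifica
Short-haul: Northern Air 26/45 = 57.8%, Pacifica 4/5 = 80.0% → Pacifica
Overall: Northern Air 35/76 = 46.1%, Pacifica 35/90 = 38.9% → Northern Air
Pacifica wins each route group but Northern Air wins overall — the comparison reverses. Pacifica's flights skew toward long-haul, which has a lower base rate.

No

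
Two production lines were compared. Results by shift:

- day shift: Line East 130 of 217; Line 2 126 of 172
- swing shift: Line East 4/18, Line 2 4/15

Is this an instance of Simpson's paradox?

No

Day shift: Line East 130/217 = 59.9%, Line 2 126/172 = 73.3% → Line 2
Swing shift: Line East 4/18 = 22.2%, Line 2 4/15 = 26.7% → Line 2
Overall: Line East 134/235 = 57.0%, Line 2 130/187 = 69.5% → Line 2
Line 2 wins overall and in every shift group — no reversal.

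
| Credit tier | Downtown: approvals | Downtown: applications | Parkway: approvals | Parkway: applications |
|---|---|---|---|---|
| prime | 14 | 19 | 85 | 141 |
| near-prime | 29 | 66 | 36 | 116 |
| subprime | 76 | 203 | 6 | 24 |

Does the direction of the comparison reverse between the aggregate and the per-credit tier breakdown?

Prime: Downtown 14/19 = 73.7%, Parkway 85/141 = 60.3% → Downtown
Near-prime: Downtown 29/66 = 43.9%, Parkway 36/116 = 31.0% → Downtown
Subprime: Downtown 76/203 = 37.4%, Parkway 6/24 = 25.0% → Downtown
Overall: Downtown 119/288 = 41.3%, Parkway 127/281 = 45.2% → Parkway
Downtown wins each credit group but Parkway wins overall — the comparison reverses. Downtown's applications skew toward subprime, which has a lower base rate.

Yes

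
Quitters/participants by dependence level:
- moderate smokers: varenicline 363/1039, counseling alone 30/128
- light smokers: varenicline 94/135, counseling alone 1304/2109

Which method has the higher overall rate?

counseling alone

Moderate smokers: varenicline 363/1039 = 34.9%, counseling alone 30/128 = 23.4% → varenicline
Light smokers: varenicline 94/135 = 69.6%, counseling alone 1304/2109 = 61.8% → varenicline
Overall: varenicline 457/1174 = 38.9%, counseling alone 1334/2237 = 59.6% → counseling alone
(Varenicline wins every dependence group but counseling alone wins overall — varenicline's participants skew toward the low-rate moderate smokers group.)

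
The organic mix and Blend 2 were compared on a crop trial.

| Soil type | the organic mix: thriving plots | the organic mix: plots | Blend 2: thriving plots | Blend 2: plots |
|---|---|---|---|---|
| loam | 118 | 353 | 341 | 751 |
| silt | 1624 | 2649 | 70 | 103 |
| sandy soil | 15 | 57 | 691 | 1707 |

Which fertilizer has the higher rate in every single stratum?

Blend 2

Loam: the organic mix 118/353 = 33.4%, Blend 2 341/751 = 45.4% → Blend 2
Silt: the organic mix 1624/2649 = 61.3%, Blend 2 70/103 = 68.0% → Blend 2
Sandy soil: the organic mix 15/57 = 26.3%, Blend 2 691/1707 = 40.5% → Blend 2
Blend 2 has the higher rate in all 3 groups.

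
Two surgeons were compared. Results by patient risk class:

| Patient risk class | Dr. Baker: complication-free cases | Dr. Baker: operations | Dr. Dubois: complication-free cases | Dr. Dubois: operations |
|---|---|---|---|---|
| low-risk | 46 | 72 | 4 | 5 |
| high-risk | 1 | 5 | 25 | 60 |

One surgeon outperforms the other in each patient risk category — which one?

Dr. Dubois

Low-risk: Dr. Baker 46/72 = 63.9%, Dr. Dubois 4/5 = 80.0% → Dr. Dubois
High-risk: Dr. Baker 1/5 = 20.0%, Dr. Dubois 25/60 = 41.7% → Dr. Dubois
Dr. Dubois has the higher rate in both groups.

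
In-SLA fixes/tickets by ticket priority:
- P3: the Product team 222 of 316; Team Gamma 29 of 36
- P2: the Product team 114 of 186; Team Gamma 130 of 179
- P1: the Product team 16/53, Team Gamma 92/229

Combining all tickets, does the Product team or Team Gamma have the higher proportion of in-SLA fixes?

the Product team

P3: the Product team 222/316 = 70.3%, Team Gamma 29/36 = 80.6% → Team Gamma
P2: the Product team 114/186 = 61.3%, Team Gamma 130/179 = 72.6% → Team Gamma
P1: the Product team 16/53 = 30.2%, Team Gamma 92/229 = 40.2% → Team Gamma
Overall: the Product team 352/555 = 63.4%, Team Gamma 251/444 = 56.5% → the Product team
(Team Gamma wins every ticket group but the Product team wins overall — Team Gamma's tickets skew toward the low-rate P1 group.)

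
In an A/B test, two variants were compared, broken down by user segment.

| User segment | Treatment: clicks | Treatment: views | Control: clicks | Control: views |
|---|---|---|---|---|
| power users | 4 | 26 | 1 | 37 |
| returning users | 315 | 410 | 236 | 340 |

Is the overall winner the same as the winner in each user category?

Yes

Power users: Treatment 4/26 = 15.4%, Control 1/37 = 2.7% → Treatment
Returning users: Treatment 315/410 = 76.8%, Control 236/340 = 69.4% → Treatment
Overall: Treatment 319/436 = 73.2%, Control 237/377 = 62.9% → Treatment
Treatment wins overall and in every user group — no reversal.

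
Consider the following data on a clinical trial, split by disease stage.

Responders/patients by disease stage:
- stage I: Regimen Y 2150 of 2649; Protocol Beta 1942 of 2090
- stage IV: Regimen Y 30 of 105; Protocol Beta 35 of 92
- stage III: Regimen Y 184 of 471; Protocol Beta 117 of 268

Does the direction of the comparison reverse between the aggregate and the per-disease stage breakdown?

No

Stage I: Regimen Y 2150/2649 = 81.2%, Protocol Beta 1942/2090 = 92.9% → Protocol Beta
Stage IV: Regimen Y 30/105 = 28.6%, Protocol Beta 35/92 = 38.0% → Protocol Beta
Stage III: Regimen Y 184/471 = 39.1%, Protocol Beta 117/268 = 43.7% → Protocol Beta
Overall: Regimen Y 2364/3225 = 73.3%, Protocol Beta 2094/2450 = 85.5% → Protocol Beta
Protocol Beta wins overall and in every disease group — no reversal.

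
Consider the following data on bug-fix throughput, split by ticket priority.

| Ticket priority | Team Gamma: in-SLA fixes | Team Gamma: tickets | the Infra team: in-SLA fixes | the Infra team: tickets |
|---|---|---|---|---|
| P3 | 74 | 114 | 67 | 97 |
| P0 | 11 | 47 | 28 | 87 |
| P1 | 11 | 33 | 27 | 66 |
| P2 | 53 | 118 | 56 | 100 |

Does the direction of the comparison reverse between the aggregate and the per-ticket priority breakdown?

No

P3: Team Gamma 74/114 = 64.9%, the Infra team 67/97 = 69.1% → the Infra team
P0: Team Gamma 11/47 = 23.4%, the Infra team 28/87 = 32.2% → the Infra team
P1: Team Gamma 11/33 = 33.3%, the Infra team 27/66 = 40.9% → the Infra team
P2: Team Gamma 53/118 = 44.9%, the Infra team 56/100 = 56.0% → the Infra team
Overall: Team Gamma 149/312 = 47.8%, the Infra team 178/350 = 50.9% → the Infra team
The Infra team wins overall and in every ticket group — no reversal.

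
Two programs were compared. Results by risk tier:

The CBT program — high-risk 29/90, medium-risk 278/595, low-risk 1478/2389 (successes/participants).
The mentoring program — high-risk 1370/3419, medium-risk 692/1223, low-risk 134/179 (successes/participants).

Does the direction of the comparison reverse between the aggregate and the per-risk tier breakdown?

High-risk: the CBT program 29/90 = 32.2%, the mentoring program 1370/3419 = 40.1% → the mentoring program
Medium-risk: the CBT program 278/595 = 46.7%, the mentoring program 692/1223 = 56.6% → the mentoring program
Low-risk: the CBT program 1478/2389 = 61.9%, the mentoring program 134/179 = 74.9% → the mentoring program
Overall: the CBT program 1785/3074 = 58.1%, the mentoring program 2196/4821 = 45.6% → the CBT program
The mentoring program wins each risk group but the CBT program wins overall — the comparison reverses. The mentoring program's participants skew toward high-risk, which has a lower base rate.

Yes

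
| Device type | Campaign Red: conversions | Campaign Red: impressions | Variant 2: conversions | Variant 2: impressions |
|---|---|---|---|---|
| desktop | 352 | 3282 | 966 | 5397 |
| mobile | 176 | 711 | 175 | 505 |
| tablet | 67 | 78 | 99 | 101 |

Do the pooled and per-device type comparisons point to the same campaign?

Yes

Desktop: Campaign Red 352/3282 = 10.7%, Variant 2 966/5397 = 17.9% → Variant 2
Mobile: Campaign Red 176/711 = 24.8%, Variant 2 175/505 = 34.7% → Variant 2
Tablet: Campaign Red 67/78 = 85.9%, Variant 2 99/101 = 98.0% → Variant 2
Overall: Campaign Red 595/4071 = 14.6%, Variant 2 1240/6003 = 20.7% → Variant 2
Variant 2 wins overall and in every device group — no reversal.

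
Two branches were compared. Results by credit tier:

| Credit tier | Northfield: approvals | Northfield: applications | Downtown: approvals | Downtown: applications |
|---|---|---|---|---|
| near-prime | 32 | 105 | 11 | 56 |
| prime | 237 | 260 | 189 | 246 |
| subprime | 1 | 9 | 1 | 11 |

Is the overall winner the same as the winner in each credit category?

Near-prime: Northfield 32/105 = 30.5%, Downtown 11/56 = 19.6% → Northfield
Prime: Northfield 237/260 = 91.2%, Downtown 189/246 = 76.8% → Northfield
Subprime: Northfield 1/9 = 11.1%, Downtown 1/11 = 9.1% → Northfield
Overall: Northfield 270/374 = 72.2%, Downtown 201/313 = 64.2% → Northfield
Northfield wins overall and in every credit group — no reversal.

Yes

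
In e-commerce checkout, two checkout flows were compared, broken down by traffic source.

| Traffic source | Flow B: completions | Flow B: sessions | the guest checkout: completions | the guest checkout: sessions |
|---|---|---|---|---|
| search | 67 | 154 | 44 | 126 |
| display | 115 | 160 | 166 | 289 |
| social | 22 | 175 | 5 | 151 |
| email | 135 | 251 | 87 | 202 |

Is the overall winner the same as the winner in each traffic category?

Yes

Search: Flow B 67/154 = 43.5%, the guest checkout 44/126 = 34.9% → Flow B
Display: Flow B 115/160 = 71.9%, the guest checkout 166/289 = 57.4% → Flow B
Social: Flow B 22/175 = 12.6%, the guest checkout 5/151 = 3.3% → Flow B
Email: Flow B 135/251 = 53.8%, the guest checkout 87/202 = 43.1% → Flow B
Overall: Flow B 339/740 = 45.8%, the guest checkout 302/768 = 39.3% → Flow B
Flow B wins overall and in every traffic group — no reversal.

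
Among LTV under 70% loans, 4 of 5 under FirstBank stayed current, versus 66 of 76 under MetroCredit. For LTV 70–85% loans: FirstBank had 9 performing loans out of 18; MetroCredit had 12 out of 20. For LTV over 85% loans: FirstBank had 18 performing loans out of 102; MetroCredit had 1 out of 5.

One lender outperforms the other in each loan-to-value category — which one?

LTV under 70%: FirstBank 4/5 = 80.0%, MetroCredit 66/76 = 86.8% → MetroCredit
LTV 70–85%: FirstBank 9/18 = 50.0%, MetroCredit 12/20 = 60.0% → MetroCredit
LTV over 85%: FirstBank 18/102 = 17.6%, MetroCredit 1/5 = 20.0% → MetroCredit
MetroCredit has the higher rate in all 3 groups.

MetroCredit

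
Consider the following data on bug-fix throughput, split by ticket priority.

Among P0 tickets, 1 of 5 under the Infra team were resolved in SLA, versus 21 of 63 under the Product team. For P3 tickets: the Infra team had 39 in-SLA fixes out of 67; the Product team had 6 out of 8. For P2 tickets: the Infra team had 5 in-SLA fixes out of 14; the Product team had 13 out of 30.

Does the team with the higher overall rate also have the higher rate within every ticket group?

No

P0: the Infra team 1/5 = 20.0%, the Product team 21/63 = 33.3% → the Product team
P3: the Infra team 39/67 = 58.2%, the Product team 6/8 = 75.0% → the Product team
P2: the Infra team 5/14 = 35.7%, the Product team 13/30 = 43.3% → the Product team
Overall: the Infra team 45/86 = 52.3%, the Product team 40/101 = 39.6% → the Infra team
The Product team wins each ticket group but the Infra team wins overall — the comparison reverses. The Product team's tickets skew toward P0, which has a lower base rate.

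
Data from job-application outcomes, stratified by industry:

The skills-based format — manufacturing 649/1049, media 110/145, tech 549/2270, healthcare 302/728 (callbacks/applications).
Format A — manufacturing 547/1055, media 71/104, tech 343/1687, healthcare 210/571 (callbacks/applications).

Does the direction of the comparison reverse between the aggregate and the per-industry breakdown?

Manufacturing: the skills-based format 649/1049 = 61.9%, Format A 547/1055 = 51.8% → the skills-based format
Media: the skills-based format 110/145 = 75.9%, Format A 71/104 = 68.3% → the skills-based format
Tech: the skills-based format 549/2270 = 24.2%, Format A 343/1687 = 20.3% → the skills-based format
Healthcare: the skills-based format 302/728 = 41.5%, Format A 210/571 = 36.8% → the skills-based format
Overall: the skills-based format 1610/4192 = 38.4%, Format A 1171/3417 = 34.3% → the skills-based format
The skills-based format wins overall and in every industry group — no reversal.

No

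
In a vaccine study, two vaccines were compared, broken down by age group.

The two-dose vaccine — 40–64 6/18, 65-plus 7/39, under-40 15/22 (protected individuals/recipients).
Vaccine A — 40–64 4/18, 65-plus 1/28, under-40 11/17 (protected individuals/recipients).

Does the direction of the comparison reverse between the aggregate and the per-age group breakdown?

No

40–64: the two-dose vaccine 6/18 = 33.3%, Vaccine A 4/18 = 22.2% → the two-dose vaccine
65-plus: the two-dose vaccine 7/39 = 17.9%, Vaccine A 1/28 = 3.6% → the two-dose vaccine
Under-40: the two-dose vaccine 15/22 = 68.2%, Vaccine A 11/17 = 64.7% → the two-dose vaccine
Overall: the two-dose vaccine 28/79 = 35.4%, Vaccine A 16/63 = 25.4% → the two-dose vaccine
The two-dose vaccine wins overall and in every age group — no reversal.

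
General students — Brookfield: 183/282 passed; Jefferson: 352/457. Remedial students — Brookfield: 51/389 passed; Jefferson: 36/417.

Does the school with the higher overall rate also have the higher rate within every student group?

General: Brookfield 183/282 = 64.9%, Jefferson 352/457 = 77.0% → Jefferson
Remedial: Brookfield 51/389 = 13.1%, Jefferson 36/417 = 8.6% → Brookfield
Overall: Brookfield 234/671 = 34.9%, Jefferson 388/874 = 44.4% → Jefferson
Neither sweeps: Brookfield wins 1 of 2 groups, Jefferson wins 1. Jefferson wins overall but not every group — no Simpson reversal.

No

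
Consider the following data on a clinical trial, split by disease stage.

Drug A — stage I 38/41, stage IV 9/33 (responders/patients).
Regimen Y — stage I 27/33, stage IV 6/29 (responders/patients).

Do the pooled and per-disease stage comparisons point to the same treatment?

Stage I: Drug A 38/41 = 92.7%, Regimen Y 27/33 = 81.8% → Drug A
Stage IV: Drug A 9/33 = 27.3%, Regimen Y 6/29 = 20.7% → Drug A
Overall: Drug A 47/74 = 63.5%, Regimen Y 33/62 = 53.2% → Drug A
Drug A wins overall and in every disease group — no reversal.

Yes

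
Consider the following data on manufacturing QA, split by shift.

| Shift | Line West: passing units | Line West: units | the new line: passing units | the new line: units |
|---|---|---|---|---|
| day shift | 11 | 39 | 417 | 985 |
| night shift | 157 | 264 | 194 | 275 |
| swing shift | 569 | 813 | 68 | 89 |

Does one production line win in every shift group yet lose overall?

Day shift: Line West 11/39 = 28.2%, the new line 417/985 = 42.3% → the new line
Night shift: Line West 157/264 = 59.5%, the new line 194/275 = 70.5% → the new line
Swing shift: Line West 569/813 = 70.0%, the new line 68/89 = 76.4% → the new line
Overall: Line West 737/1116 = 66.0%, the new line 679/1349 = 50.3% → Line West
The new line wins each shift group but Line West wins overall — the comparison reverses. The new line's units skew toward day shift, which has a lower base rate.

Yes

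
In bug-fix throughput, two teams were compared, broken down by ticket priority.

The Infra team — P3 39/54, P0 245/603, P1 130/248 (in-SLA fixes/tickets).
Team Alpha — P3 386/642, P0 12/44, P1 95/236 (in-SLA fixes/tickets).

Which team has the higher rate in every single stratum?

P3: the Infra team 39/54 = 72.2%, Team Alpha 386/642 = 60.1% → the Infra team
P0: the Infra team 245/603 = 40.6%, Team Alpha 12/44 = 27.3% → the Infra team
P1: the Infra team 130/248 = 52.4%, Team Alpha 95/236 = 40.3% → the Infra team
The Infra team has the higher rate in all 3 groups.

the Infra team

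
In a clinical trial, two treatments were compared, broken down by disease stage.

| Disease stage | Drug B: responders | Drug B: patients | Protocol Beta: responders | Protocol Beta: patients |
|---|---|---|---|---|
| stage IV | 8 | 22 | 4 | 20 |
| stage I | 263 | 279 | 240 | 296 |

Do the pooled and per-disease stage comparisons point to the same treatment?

Stage IV: Drug B 8/22 = 36.4%, Protocol Beta 4/20 = 20.0% → Drug B
Stage I: Drug B 263/279 = 94.3%, Protocol Beta 240/296 = 81.1% → Drug B
Overall: Drug B 271/301 = 90.0%, Protocol Beta 244/316 = 77.2% → Drug B
Drug B wins overall and in every disease group — no reversal.

Yes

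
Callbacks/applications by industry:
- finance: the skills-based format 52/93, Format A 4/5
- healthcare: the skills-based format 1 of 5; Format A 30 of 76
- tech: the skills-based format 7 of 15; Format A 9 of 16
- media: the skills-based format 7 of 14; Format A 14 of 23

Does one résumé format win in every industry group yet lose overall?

Finance: the skills-based format 52/93 = 55.9%, Format A 4/5 = 80.0% → Format A
Healthcare: the skills-based format 1/5 = 20.0%, Format A 30/76 = 39.5% → Format A
Tech: the skills-based format 7/15 = 46.7%, Format A 9/16 = 56.2% → Format A
Media: the skills-based format 7/14 = 50.0%, Format A 14/23 = 60.9% → Format A
Overall: the skills-based format 67/127 = 52.8%, Format A 57/120 = 47.5% → the skills-based format
Format A wins each industry group but the skills-based format wins overall — the comparison reverses. Format A's applications skew toward healthcare, which has a lower base rate.

Yes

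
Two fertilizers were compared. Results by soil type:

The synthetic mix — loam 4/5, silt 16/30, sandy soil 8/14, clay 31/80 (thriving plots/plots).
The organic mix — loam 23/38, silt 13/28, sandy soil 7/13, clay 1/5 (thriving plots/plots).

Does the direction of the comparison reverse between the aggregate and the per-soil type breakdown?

Loam: the synthetic mix 4/5 = 80.0%, the organic mix 23/38 = 60.5% → the synthetic mix
Silt: the synthetic mix 16/30 = 53.3%, the organic mix 13/28 = 46.4% → the synthetic mix
Sandy soil: the synthetic mix 8/14 = 57.1%, the organic mix 7/13 = 53.8% → the synthetic mix
Clay: the synthetic mix 31/80 = 38.8%, the organic mix 1/5 = 20.0% → the synthetic mix
Overall: the synthetic mix 59/129 = 45.7%, the organic mix 44/84 = 52.4% → the organic mix
The synthetic mix wins each soil group but the organic mix wins overall — the comparison reverses. The synthetic mix's plots skew toward clay, which has a lower base rate.

Yes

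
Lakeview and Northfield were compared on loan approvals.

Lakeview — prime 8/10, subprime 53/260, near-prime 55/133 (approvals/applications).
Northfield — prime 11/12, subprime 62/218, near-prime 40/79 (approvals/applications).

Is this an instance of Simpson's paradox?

No

Prime: Lakeview 8/10 = 80.0%, Northfield 11/12 = 91.7% → Northfield
Subprime: Lakeview 53/260 = 20.4%, Northfield 62/218 = 28.4% → Northfield
Near-prime: Lakeview 55/133 = 41.4%, Northfield 40/79 = 50.6% → Northfield
Overall: Lakeview 116/403 = 28.8%, Northfield 113/309 = 36.6% → Northfield
Northfield wins overall and in every credit group — no reversal.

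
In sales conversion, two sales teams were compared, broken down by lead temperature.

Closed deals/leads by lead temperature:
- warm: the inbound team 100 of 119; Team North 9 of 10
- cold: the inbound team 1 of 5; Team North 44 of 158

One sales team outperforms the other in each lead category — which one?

Team North

Warm: the inbound team 100/119 = 84.0%, Team North 9/10 = 90.0% → Team North
Cold: the inbound team 1/5 = 20.0%, Team North 44/158 = 27.8% → Team North
Team North has the higher rate in both groups.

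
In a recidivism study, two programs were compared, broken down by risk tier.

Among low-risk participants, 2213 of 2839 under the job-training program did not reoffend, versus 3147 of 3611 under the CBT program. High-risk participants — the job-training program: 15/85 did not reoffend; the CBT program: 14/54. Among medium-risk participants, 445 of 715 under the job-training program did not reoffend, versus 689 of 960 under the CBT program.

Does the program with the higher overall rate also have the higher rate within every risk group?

Yes

Low-risk: the job-training program 2213/2839 = 77.9%, the CBT program 3147/3611 = 87.2% → the CBT program
High-risk: the job-training program 15/85 = 17.6%, the CBT program 14/54 = 25.9% → the CBT program
Medium-risk: the job-training program 445/715 = 62.2%, the CBT program 689/960 = 71.8% → the CBT program
Overall: the job-training program 2673/3639 = 73.5%, the CBT program 3850/4625 = 83.2% → the CBT program
The CBT program wins overall and in every risk group — no reversal.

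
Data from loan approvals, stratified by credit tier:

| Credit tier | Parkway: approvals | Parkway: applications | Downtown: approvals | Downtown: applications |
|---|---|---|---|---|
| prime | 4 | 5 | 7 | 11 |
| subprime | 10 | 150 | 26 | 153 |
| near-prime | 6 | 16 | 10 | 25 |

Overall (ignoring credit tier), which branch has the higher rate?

Downtown

Prime: Parkway 4/5 = 80.0%, Downtown 7/11 = 63.6% → Parkway
Subprime: Parkway 10/150 = 6.7%, Downtown 26/153 = 17.0% → Downtown
Near-prime: Parkway 6/16 = 37.5%, Downtown 10/25 = 40.0% → Downtown
Overall: Parkway 20/171 = 11.7%, Downtown 43/189 = 22.8% → Downtown
(Neither sweeps every credit group, but Downtown has the higher pooled rate.)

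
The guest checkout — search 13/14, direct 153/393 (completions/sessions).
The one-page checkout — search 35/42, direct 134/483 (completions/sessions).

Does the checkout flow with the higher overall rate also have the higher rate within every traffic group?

Search: the guest checkout 13/14 = 92.9%, the one-page checkout 35/42 = 83.3% → the guest checkout
Direct: the guest checkout 153/393 = 38.9%, the one-page checkout 134/483 = 27.7% → the guest checkout
Overall: the guest checkout 166/407 = 40.8%, the one-page checkout 169/525 = 32.2% → the guest checkout
The guest checkout wins overall and in every traffic group — no reversal.

Yes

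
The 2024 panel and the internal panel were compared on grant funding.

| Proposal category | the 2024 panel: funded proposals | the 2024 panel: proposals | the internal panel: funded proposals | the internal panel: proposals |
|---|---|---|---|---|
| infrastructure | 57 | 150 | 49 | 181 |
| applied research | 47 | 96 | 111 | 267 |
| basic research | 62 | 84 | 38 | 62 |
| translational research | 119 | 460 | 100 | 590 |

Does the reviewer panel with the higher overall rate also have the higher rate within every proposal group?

Yes

Infrastructure: the 2024 panel 57/150 = 38.0%, the internal panel 49/181 = 27.1% → the 2024 panel
Applied research: the 2024 panel 47/96 = 49.0%, the internal panel 111/267 = 41.6% → the 2024 panel
Basic research: the 2024 panel 62/84 = 73.8%, the internal panel 38/62 = 61.3% → the 2024 panel
Translational research: the 2024 panel 119/460 = 25.9%, the internal panel 100/590 = 16.9% → the 2024 panel
Overall: the 2024 panel 285/790 = 36.1%, the internal panel 298/1100 = 27.1% → the 2024 panel
The 2024 panel wins overall and in every proposal group — no reversal.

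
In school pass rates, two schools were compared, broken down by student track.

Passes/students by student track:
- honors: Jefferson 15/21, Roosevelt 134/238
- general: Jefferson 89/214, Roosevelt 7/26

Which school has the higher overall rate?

Honors: Jefferson 15/21 = 71.4%, Roosevelt 134/238 = 56.3% → Jefferson
General: Jefferson 89/214 = 41.6%, Roosevelt 7/26 = 26.9% → Jefferson
Overall: Jefferson 104/235 = 44.3%, Roosevelt 141/264 = 53.4% → Roosevelt
(Jefferson wins every student group but Roosevelt wins overall — Jefferson's students skew toward the low-rate general group.)

Roosevelt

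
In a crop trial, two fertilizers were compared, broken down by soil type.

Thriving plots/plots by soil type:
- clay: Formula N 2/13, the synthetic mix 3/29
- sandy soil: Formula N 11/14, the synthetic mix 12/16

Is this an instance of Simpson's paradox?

No

Clay: Formula N 2/13 = 15.4%, the synthetic mix 3/29 = 10.3% → Formula N
Sandy soil: Formula N 11/14 = 78.6%, the synthetic mix 12/16 = 75.0% → Formula N
Overall: Formula N 13/27 = 48.1%, the synthetic mix 15/45 = 33.3% → Formula N
Formula N wins overall and in every soil group — no reversal.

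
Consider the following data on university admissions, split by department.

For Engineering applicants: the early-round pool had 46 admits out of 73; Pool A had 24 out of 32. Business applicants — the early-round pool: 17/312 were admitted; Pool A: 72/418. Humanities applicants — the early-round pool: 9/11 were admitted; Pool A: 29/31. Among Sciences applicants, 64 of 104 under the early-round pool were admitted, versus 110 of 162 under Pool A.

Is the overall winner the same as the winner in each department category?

Engineering: the early-round pool 46/73 = 63.0%, Pool A 24/32 = 75.0% → Pool A
Business: the early-round pool 17/312 = 5.4%, Pool A 72/418 = 17.2% → Pool A
Humanities: the early-round pool 9/11 = 81.8%, Pool A 29/31 = 93.5% → Pool A
Sciences: the early-round pool 64/104 = 61.5%, Pool A 110/162 = 67.9% → Pool A
Overall: the early-round pool 136/500 = 27.2%, Pool A 235/643 = 36.5% → Pool A
Pool A wins overall and in every department group — no reversal.

Yes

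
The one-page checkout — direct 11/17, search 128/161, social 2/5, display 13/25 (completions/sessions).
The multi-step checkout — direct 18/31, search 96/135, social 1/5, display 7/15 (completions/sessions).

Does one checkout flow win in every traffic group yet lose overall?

No

Direct: the one-page checkout 11/17 = 64.7%, the multi-step checkout 18/31 = 58.1% → the one-page checkout
Search: the one-page checkout 128/161 = 79.5%, the multi-step checkout 96/135 = 71.1% → the one-page checkout
Social: the one-page checkout 2/5 = 40.0%, the multi-step checkout 1/5 = 20.0% → the one-page checkout
Display: the one-page checkout 13/25 = 52.0%, the multi-step checkout 7/15 = 46.7% → the one-page checkout
Overall: the one-page checkout 154/208 = 74.0%, the multi-step checkout 122/186 = 65.6% → the one-page checkout
The one-page checkout wins overall and in every traffic group — no reversal.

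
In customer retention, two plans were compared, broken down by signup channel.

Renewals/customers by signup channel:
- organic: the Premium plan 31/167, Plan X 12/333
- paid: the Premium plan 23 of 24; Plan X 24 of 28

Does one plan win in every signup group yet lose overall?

No

Organic: the Premium plan 31/167 = 18.6%, Plan X 12/333 = 3.6% → the Premium plan
Paid: the Premium plan 23/24 = 95.8%, Plan X 24/28 = 85.7% → the Premium plan
Overall: the Premium plan 54/191 = 28.3%, Plan X 36/361 = 10.0% → the Premium plan
The Premium plan wins overall and in every signup group — no reversal.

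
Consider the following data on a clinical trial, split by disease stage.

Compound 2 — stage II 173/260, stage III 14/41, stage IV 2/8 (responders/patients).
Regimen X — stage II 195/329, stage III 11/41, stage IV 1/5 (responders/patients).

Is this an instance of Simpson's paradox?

Stage II: Compound 2 173/260 = 66.5%, Regimen X 195/329 = 59.3% → Compound 2
Stage III: Compound 2 14/41 = 34.1%, Regimen X 11/41 = 26.8% → Compound 2
Stage IV: Compound 2 2/8 = 25.0%, Regimen X 1/5 = 20.0% → Compound 2
Overall: Compound 2 189/309 = 61.2%, Regimen X 207/375 = 55.2% → Compound 2
Compound 2 wins overall and in every disease group — no reversal.

No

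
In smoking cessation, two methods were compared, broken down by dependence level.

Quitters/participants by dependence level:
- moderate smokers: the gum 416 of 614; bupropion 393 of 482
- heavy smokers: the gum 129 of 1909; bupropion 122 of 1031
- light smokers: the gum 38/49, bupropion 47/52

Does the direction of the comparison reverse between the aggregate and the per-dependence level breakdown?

No

Moderate smokers: the gum 416/614 = 67.8%, bupropion 393/482 = 81.5% → bupropion
Heavy smokers: the gum 129/1909 = 6.8%, bupropion 122/1031 = 11.8% → bupropion
Light smokers: the gum 38/49 = 77.6%, bupropion 47/52 = 90.4% → bupropion
Overall: the gum 583/2572 = 22.7%, bupropion 562/1565 = 35.9% → bupropion
Bupropion wins overall and in every dependence group — no reversal.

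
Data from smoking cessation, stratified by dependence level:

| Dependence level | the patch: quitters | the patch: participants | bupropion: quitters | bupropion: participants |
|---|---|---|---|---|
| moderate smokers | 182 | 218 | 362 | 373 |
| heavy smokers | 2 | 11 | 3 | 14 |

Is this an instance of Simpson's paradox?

No

Moderate smokers: the patch 182/218 = 83.5%, bupropion 362/373 = 97.1% → bupropion
Heavy smokers: the patch 2/11 = 18.2%, bupropion 3/14 = 21.4% → bupropion
Overall: the patch 184/229 = 80.3%, bupropion 365/387 = 94.3% → bupropion
Bupropion wins overall and in every dependence group — no reversal.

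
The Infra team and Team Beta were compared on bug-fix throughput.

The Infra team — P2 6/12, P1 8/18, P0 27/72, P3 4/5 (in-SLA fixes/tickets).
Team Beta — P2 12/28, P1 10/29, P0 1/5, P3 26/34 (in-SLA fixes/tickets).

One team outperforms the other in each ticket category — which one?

the Infra team

P2: the Infra team 6/12 = 50.0%, Team Beta 12/28 = 42.9% → the Infra team
P1: the Infra team 8/18 = 44.4%, Team Beta 10/29 = 34.5% → the Infra team
P0: the Infra team 27/72 = 37.5%, Team Beta 1/5 = 20.0% → the Infra team
P3: the Infra team 4/5 = 80.0%, Team Beta 26/34 = 76.5% → the Infra team
The Infra team has the higher rate in all 4 groups.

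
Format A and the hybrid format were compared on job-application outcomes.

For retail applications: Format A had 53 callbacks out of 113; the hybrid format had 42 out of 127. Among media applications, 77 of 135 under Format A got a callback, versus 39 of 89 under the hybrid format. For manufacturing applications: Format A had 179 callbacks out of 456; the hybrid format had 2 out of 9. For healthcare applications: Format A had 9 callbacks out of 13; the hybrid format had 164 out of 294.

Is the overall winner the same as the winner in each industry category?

Retail: Format A 53/113 = 46.9%, the hybrid format 42/127 = 33.1% → Format A
Media: Format A 77/135 = 57.0%, the hybrid format 39/89 = 43.8% → Format A
Manufacturing: Format A 179/456 = 39.3%, the hybrid format 2/9 = 22.2% → Format A
Healthcare: Format A 9/13 = 69.2%, the hybrid format 164/294 = 55.8% → Format A
Overall: Format A 318/717 = 44.4%, the hybrid format 247/519 = 47.6% → the hybrid format
Format A wins each industry group but the hybrid format wins overall — the comparison reverses. Format A's applications skew toward manufacturing, which has a lower base rate.

No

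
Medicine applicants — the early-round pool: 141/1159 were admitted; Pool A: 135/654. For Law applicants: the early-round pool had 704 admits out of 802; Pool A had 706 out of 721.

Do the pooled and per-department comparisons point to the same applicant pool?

Yes

Medicine: the early-round pool 141/1159 = 12.2%, Pool A 135/654 = 20.6% → Pool A
Law: the early-round pool 704/802 = 87.8%, Pool A 706/721 = 97.9% → Pool A
Overall: the early-round pool 845/1961 = 43.1%, Pool A 841/1375 = 61.2% → Pool A
Pool A wins overall and in every department group — no reversal.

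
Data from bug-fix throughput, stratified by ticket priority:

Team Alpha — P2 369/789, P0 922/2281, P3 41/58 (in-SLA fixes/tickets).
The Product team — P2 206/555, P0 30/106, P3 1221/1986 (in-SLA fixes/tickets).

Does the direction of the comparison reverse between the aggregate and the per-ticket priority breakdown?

Yes

P2: Team Alpha 369/789 = 46.8%, the Product team 206/555 = 37.1% → Team Alpha
P0: Team Alpha 922/2281 = 40.4%, the Product team 30/106 = 28.3% → Team Alpha
P3: Team Alpha 41/58 = 70.7%, the Product team 1221/1986 = 61.5% → Team Alpha
Overall: Team Alpha 1332/3128 = 42.6%, the Product team 1457/2647 = 55.0% → the Product team
Team Alpha wins each ticket group but the Product team wins overall — the comparison reverses. Team Alpha's tickets skew toward P0, which has a lower base rate.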